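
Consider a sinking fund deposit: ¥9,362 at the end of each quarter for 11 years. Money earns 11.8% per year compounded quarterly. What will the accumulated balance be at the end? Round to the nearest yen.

¥823,172

This is an ordinary annuity: 44 deposits of ¥9,362 at the end of each quarter.
Periodic rate r = 0.118/4 per quarter; n is counted in quarters.
FV = PMT × [((1+r)^n − 1)/r] = 9,362 × [(1+r)^44 − 1] / r = ¥823,172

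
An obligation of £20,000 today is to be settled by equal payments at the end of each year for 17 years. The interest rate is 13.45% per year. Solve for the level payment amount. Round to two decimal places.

£3,046.56

Level ordinary annuity; solve PV = PMT × [(1 − (1+r)^−n)/r] for PMT.
Periodic rate r = 0.1345 per year.
With n = 17: PMT = 20,000 / ([(1 − (1+r)^−n)/r]) = £3,046.56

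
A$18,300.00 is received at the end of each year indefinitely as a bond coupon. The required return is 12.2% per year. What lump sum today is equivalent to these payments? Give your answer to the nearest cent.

Periodic rate r = 0.122 per year.
Level perpetuity: PV = PMT / r = 18,300 / (0.122) = A$150,000.00.

A$150,000.00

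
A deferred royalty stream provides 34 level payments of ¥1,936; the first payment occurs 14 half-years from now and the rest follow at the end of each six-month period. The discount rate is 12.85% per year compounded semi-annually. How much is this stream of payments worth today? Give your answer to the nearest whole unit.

¥11,797

Ordinary annuity of 34 payments, first payment at period 14.
Periodic rate r = 0.1285/2 per half-year; n is counted in half-years.
The ordinary-annuity PV formula values the stream one period before the first payment (period 13); discount that back 13 periods:
PV₀ = 1,936 × [1 − (1+r)^−34] / r × (1+r)^−13 = ¥11,797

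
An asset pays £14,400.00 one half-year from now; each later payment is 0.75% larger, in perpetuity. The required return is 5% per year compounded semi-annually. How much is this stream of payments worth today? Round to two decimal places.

Periodic rate r = 0.05/2 per half-year.
Growing perpetuity (Gordon): PV = PMT₁ / (r − g) = 14,400 / (r − 0.0075) = £822,857.14.

£822,857.14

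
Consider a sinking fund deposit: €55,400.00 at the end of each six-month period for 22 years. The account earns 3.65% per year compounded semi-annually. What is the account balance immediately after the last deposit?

€3,691,691.71

This is an ordinary annuity: 44 deposits of €55,400.00 at the end of each six-month period.
Periodic rate r = 0.0365/2 per half-year; n is counted in half-years.
FV = PMT × [((1+r)^n − 1)/r] = 55,400 × [(1+r)^44 − 1] / r = €3,691,691.71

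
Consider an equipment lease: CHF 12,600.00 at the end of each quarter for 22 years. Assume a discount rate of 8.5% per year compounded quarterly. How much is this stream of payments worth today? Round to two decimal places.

This is an ordinary annuity: 88 payments of CHF 12,600.00 at the end of each quarter.
Periodic rate r = 0.085/4 per quarter; n is counted in quarters.
PV = PMT × [(1 − (1+r)^−n)/r] = 12,600 × [1 − (1+r)^−88] / r = CHF 499,746.85

CHF 499,746.85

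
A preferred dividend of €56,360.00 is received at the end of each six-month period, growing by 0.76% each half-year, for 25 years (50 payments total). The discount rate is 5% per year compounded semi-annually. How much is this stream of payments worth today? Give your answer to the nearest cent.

Periodic rate r = 0.05/2 per half-year; n is counted in half-years.
Growing ordinary annuity: PV = PMT₁ × [1 − ((1+g)/(1+r))^n] / (r − g) = 56,360 × [1 − ((1+0.0076)/(1+r))^50] / (r − 0.0076) = €1,863,023.51.

€1,863,023.51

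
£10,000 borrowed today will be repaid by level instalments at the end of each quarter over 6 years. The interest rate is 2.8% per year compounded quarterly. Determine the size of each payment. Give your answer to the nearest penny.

£454.10

Level ordinary annuity; solve PV = PMT × [(1 − (1+r)^−n)/r] for PMT.
Periodic rate r = 0.028/4 per quarter; n is counted in quarters.
With n = 24: PMT = 10,000 / ([(1 − (1+r)^−n)/r]) = £454.10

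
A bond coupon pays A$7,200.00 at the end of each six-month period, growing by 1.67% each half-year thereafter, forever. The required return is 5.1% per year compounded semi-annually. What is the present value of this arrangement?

Periodic rate r = 0.051/2 per half-year.
Growing perpetuity (Gordon): PV = PMT₁ / (r − g) = 7,200 / (r − 0.0167) = A$818,181.82.

A$818,181.82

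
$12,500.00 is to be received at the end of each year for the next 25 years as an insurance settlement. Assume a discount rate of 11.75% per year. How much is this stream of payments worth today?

This is an ordinary annuity: 25 payments of $12,500.00 at the end of each year.
Periodic rate r = 0.1175 per year.
PV = PMT × [(1 − (1+r)^−n)/r] = 12,500 × [1 − (1+r)^−25] / r = $99,765.63

$99,765.63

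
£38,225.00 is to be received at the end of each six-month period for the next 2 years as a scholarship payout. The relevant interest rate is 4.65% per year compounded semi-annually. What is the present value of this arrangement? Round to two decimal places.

£144,409.74

This is an ordinary annuity: 4 payments of £38,225.00 at the end of each six-month period.
Periodic rate r = 0.0465/2 per half-year; n is counted in half-years.
PV = PMT × [(1 − (1+r)^−n)/r] = 38,225 × [1 − (1+r)^−4] / r = £144,409.74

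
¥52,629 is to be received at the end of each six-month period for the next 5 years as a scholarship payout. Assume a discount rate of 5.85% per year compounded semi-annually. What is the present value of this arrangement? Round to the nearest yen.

This is an ordinary annuity: 10 payments of ¥52,629 at the end of each six-month period.
Periodic rate r = 0.0585/2 per half-year; n is counted in half-years.
PV = PMT × [(1 − (1+r)^−n)/r] = 52,629 × [1 − (1+r)^−10] / r = ¥450,659

¥450,659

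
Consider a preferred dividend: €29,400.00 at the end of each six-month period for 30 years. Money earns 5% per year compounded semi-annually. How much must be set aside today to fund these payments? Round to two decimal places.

€908,714.50

This is an ordinary annuity: 60 payments of €29,400.00 at the end of each six-month period.
Periodic rate r = 0.05/2 per half-year; n is counted in half-years.
PV = PMT × [(1 − (1+r)^−n)/r] = 29,400 × [1 − (1+r)^−60] / r = €908,714.50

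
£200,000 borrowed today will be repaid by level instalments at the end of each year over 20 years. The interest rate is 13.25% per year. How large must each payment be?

Level ordinary annuity; solve PV = PMT × [(1 − (1+r)^−n)/r] for PMT.
Periodic rate r = 0.1325 per year.
With n = 20: PMT = 200,000 / ([(1 − (1+r)^−n)/r]) = £28,899.53

£28,899.53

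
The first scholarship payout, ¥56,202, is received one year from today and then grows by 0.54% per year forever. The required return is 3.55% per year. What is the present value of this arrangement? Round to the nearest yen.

¥1,867,176

Periodic rate r = 0.0355 per year.
Growing perpetuity (Gordon): PV = PMT₁ / (r − g) = 56,202 / (r − 0.0054) = ¥1,867,176.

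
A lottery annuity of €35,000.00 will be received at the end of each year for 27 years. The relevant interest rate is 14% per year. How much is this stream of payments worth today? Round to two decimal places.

This is an ordinary annuity: 27 payments of €35,000.00 at the end of each year.
Periodic rate r = 0.14 per year.
PV = PMT × [(1 − (1+r)^−n)/r] = 35,000 × [1 − (1+r)^−27] / r = €242,730.42

€242,730.42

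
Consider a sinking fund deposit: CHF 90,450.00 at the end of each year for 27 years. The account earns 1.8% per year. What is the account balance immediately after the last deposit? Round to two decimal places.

This is an ordinary annuity: 27 deposits of CHF 90,450.00 at the end of each year.
Periodic rate r = 0.018 per year.
FV = PMT × [((1+r)^n − 1)/r] = 90,450 × [(1+r)^27 − 1] / r = CHF 3,109,410.26

CHF 3,109,410.26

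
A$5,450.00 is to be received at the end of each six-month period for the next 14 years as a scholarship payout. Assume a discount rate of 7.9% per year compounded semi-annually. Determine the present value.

This is an ordinary annuity: 28 payments of A$5,450.00 at the end of each six-month period.
Periodic rate r = 0.079/2 per half-year; n is counted in half-years.
PV = PMT × [(1 − (1+r)^−n)/r] = 5,450 × [1 − (1+r)^−28] / r = A$91,339.51

A$91,339.51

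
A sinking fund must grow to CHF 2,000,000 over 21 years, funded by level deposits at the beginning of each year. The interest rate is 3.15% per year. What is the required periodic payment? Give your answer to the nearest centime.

CHF 66,530.01

Level annuity due; solve FV = PMT × [((1+r)^n − 1)/r] × (1+r) for PMT.
Periodic rate r = 0.0315 per year.
With n = 21: PMT = 2,000,000 / ([((1+r)^n − 1)/r] × (1+r)) = CHF 66,530.01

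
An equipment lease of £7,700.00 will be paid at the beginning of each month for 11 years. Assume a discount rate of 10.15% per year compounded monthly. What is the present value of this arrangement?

£616,040.42

This is an annuity due: 132 payments of £7,700.00 at the beginning of each month.
Periodic rate r = 0.1015/12 per month; n is counted in months.
PV = PMT × [(1 − (1+r)^−n)/r] × (1+r) = 7,700 × [1 − (1+r)^−132] / r × (1+r) = £616,040.42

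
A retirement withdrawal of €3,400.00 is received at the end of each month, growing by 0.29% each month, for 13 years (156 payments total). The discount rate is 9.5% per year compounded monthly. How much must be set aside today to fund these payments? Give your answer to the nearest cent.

€366,560.35

Periodic rate r = 0.095/12 per month; n is counted in months.
Growing ordinary annuity: PV = PMT₁ × [1 − ((1+g)/(1+r))^n] / (r − g) = 3,400 × [1 − ((1+0.0029)/(1+r))^156] / (r − 0.0029) = €366,560.35.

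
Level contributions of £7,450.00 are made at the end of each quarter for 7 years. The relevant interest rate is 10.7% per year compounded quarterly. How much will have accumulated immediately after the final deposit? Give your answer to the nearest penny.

This is an ordinary annuity: 28 deposits of £7,450.00 at the end of each quarter.
Periodic rate r = 0.107/4 per quarter; n is counted in quarters.
FV = PMT × [((1+r)^n − 1)/r] = 7,450 × [(1+r)^28 − 1] / r = £304,731.44

£304,731.44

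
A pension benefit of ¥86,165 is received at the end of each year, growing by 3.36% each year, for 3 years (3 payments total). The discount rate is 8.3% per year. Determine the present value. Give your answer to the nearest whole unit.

Periodic rate r = 0.083 per year.
Growing ordinary annuity: PV = PMT₁ × [1 − ((1+g)/(1+r))^n] / (r − g) = 86,165 × [1 − ((1+0.0336)/(1+r))^3] / (r − 0.0336) = ¥227,962.

¥227,962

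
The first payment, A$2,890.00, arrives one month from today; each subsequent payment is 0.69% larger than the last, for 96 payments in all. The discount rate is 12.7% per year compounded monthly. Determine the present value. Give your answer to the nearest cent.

A$232,002.62

Periodic rate r = 0.127/12 per month; n is counted in months.
Growing ordinary annuity: PV = PMT₁ × [1 − ((1+g)/(1+r))^n] / (r − g) = 2,890 × [1 − ((1+0.0069)/(1+r))^96] / (r − 0.0069) = A$232,002.62.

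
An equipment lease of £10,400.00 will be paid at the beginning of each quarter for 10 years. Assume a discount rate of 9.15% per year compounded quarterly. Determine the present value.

£276,856.68

This is an annuity due: 40 payments of £10,400.00 at the beginning of each quarter.
Periodic rate r = 0.0915/4 per quarter; n is counted in quarters.
PV = PMT × [(1 − (1+r)^−n)/r] × (1+r) = 10,400 × [1 − (1+r)^−40] / r × (1+r) = £276,856.68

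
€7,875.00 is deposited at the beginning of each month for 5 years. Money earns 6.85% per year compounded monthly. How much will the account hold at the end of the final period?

This is an annuity due: 60 deposits of €7,875.00 at the beginning of each month.
Periodic rate r = 0.0685/12 per month; n is counted in months.
FV = PMT × [((1+r)^n − 1)/r] × (1+r) = 7,875 × [(1+r)^60 − 1] / r × (1+r) = €564,816.45

€564,816.45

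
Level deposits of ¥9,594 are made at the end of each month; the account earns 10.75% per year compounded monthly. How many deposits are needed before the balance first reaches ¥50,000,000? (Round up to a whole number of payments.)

434 payments

Periodic rate r = 0.1075/12 per month; n is counted in months.
Ordinary annuity FV: 50,000,000 = 9,594 × [((1+r)^n − 1)/r].
(1+r)^n = 1 + 50,000,000 × r / 9,594, so n = ln(1 + 50,000,000·r/9,594) / ln(1+r) = 433.33.
Round up to a whole number of payments: n = 434.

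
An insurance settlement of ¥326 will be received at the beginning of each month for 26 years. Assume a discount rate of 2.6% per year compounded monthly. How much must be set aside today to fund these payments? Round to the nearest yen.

¥74,034

This is an annuity due: 312 payments of ¥326 at the beginning of each month.
Periodic rate r = 0.026/12 per month; n is counted in months.
PV = PMT × [(1 − (1+r)^−n)/r] × (1+r) = 326 × [1 − (1+r)^−312] / r × (1+r) = ¥74,034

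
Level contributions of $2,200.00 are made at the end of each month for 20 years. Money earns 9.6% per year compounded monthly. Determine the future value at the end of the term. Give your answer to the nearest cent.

$1,586,488.68

This is an ordinary annuity: 240 deposits of $2,200.00 at the end of each month.
Periodic rate r = 0.096/12 per month; n is counted in months.
FV = PMT × [((1+r)^n − 1)/r] = 2,200 × [(1+r)^240 − 1] / r = $1,586,488.68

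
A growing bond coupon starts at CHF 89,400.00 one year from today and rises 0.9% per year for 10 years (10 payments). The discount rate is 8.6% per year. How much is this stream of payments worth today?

Periodic rate r = 0.086 per year.
Growing ordinary annuity: PV = PMT₁ × [1 − ((1+g)/(1+r))^n] / (r − g) = 89,400 × [1 − ((1+0.009)/(1+r))^10] / (r − 0.009) = CHF 604,545.32.

CHF 604,545.32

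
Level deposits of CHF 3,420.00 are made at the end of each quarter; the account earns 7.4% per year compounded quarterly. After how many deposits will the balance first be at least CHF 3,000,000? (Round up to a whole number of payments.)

Periodic rate r = 0.074/4 per quarter; n is counted in quarters.
Ordinary annuity FV: 3,000,000 = 3,420 × [((1+r)^n − 1)/r].
(1+r)^n = 1 + 3,000,000 × r / 3,420, so n = ln(1 + 3,000,000·r/3,420) / ln(1+r) = 155.29.
Round up to a whole number of payments: n = 156.

156 payments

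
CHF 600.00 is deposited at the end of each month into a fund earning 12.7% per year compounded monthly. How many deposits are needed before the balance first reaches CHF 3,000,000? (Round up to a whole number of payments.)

Periodic rate r = 0.127/12 per month; n is counted in months.
Ordinary annuity FV: 3,000,000 = 600 × [((1+r)^n − 1)/r].
(1+r)^n = 1 + 3,000,000 × r / 600, so n = ln(1 + 3,000,000·r/600) / ln(1+r) = 378.76.
Round up to a whole number of payments: n = 379.

379 payments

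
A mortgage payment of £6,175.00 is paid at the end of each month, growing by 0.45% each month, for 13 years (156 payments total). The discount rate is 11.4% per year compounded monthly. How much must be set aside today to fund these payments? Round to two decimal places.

Periodic rate r = 0.114/12 per month; n is counted in months.
Growing ordinary annuity: PV = PMT₁ × [1 − ((1+g)/(1+r))^n] / (r − g) = 6,175 × [1 − ((1+0.0045)/(1+r))^156] / (r − 0.0045) = £665,791.55.

£665,791.55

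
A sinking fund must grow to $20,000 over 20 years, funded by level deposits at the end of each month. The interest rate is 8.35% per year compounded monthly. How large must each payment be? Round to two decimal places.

$32.50

Level ordinary annuity; solve FV = PMT × [((1+r)^n − 1)/r] for PMT.
Periodic rate r = 0.0835/12 per month; n is counted in months.
With n = 240: PMT = 20,000 / ([((1+r)^n − 1)/r]) = $32.50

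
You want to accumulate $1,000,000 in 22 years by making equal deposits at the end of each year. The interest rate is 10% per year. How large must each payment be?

Level ordinary annuity; solve FV = PMT × [((1+r)^n − 1)/r] for PMT.
Periodic rate r = 0.1 per year.
With n = 22: PMT = 1,000,000 / ([((1+r)^n − 1)/r]) = $14,005.06

$14,005.06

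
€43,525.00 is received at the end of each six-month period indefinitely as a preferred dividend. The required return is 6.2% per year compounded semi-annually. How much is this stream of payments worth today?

€1,404,032.26

Periodic rate r = 0.062/2 per half-year.
Level perpetuity: PV = PMT / r = 43,525 / (0.062/2) = €1,404,032.26.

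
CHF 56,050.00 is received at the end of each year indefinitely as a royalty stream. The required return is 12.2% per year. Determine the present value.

CHF 459,426.23

Periodic rate r = 0.122 per year.
Level perpetuity: PV = PMT / r = 56,050 / (0.122) = CHF 459,426.23.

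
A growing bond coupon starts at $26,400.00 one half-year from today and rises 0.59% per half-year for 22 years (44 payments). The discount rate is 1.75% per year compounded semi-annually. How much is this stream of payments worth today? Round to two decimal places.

$1,084,264.92

Periodic rate r = 0.0175/2 per half-year; n is counted in half-years.
Growing ordinary annuity: PV = PMT₁ × [1 − ((1+g)/(1+r))^n] / (r − g) = 26,400 × [1 − ((1+0.0059)/(1+r))^44] / (r − 0.0059) = $1,084,264.92.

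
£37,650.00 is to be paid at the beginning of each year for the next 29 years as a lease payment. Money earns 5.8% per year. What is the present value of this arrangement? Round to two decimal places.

£552,900.97

This is an annuity due: 29 payments of £37,650.00 at the beginning of each year.
Periodic rate r = 0.058 per year.
PV = PMT × [(1 − (1+r)^−n)/r] × (1+r) = 37,650 × [1 − (1+r)^−29] / r × (1+r) = £552,900.97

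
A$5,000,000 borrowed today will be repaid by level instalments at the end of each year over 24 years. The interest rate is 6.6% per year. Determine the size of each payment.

A$420,751.22

Level ordinary annuity; solve PV = PMT × [(1 − (1+r)^−n)/r] for PMT.
Periodic rate r = 0.066 per year.
With n = 24: PMT = 5,000,000 / ([(1 − (1+r)^−n)/r]) = A$420,751.22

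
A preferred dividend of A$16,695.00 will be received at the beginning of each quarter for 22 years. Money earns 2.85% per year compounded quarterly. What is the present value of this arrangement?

A$1,096,432.78

This is an annuity due: 88 payments of A$16,695.00 at the beginning of each quarter.
Periodic rate r = 0.0285/4 per quarter; n is counted in quarters.
PV = PMT × [(1 − (1+r)^−n)/r] × (1+r) = 16,695 × [1 − (1+r)^−88] / r × (1+r) = A$1,096,432.78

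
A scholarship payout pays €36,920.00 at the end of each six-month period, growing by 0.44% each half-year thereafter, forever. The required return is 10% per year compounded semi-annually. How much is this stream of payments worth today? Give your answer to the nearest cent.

Periodic rate r = 0.1/2 per half-year.
Growing perpetuity (Gordon): PV = PMT₁ / (r − g) = 36,920 / (r − 0.0044) = €809,649.12.

€809,649.12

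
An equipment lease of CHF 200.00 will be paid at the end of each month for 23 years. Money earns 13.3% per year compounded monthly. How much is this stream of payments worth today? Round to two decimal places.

CHF 17,183.80

This is an ordinary annuity: 276 payments of CHF 200.00 at the end of each month.
Periodic rate r = 0.133/12 per month; n is counted in months.
PV = PMT × [(1 − (1+r)^−n)/r] = 200 × [1 − (1+r)^−276] / r = CHF 17,183.80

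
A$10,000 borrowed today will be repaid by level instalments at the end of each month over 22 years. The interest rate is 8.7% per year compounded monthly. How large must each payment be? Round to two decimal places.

Level ordinary annuity; solve PV = PMT × [(1 − (1+r)^−n)/r] for PMT.
Periodic rate r = 0.087/12 per month; n is counted in months.
With n = 264: PMT = 10,000 / ([(1 − (1+r)^−n)/r]) = A$85.14

A$85.14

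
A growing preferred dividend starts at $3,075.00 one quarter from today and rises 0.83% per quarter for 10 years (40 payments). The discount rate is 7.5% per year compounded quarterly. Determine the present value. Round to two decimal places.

Periodic rate r = 0.075/4 per quarter; n is counted in quarters.
Growing ordinary annuity: PV = PMT₁ × [1 − ((1+g)/(1+r))^n] / (r − g) = 3,075 × [1 − ((1+0.0083)/(1+r))^40] / (r − 0.0083) = $99,446.85.

$99,446.85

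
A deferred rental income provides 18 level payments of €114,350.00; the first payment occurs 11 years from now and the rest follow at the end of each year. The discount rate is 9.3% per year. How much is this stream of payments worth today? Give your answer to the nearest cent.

Ordinary annuity of 18 payments, first payment at period 11.
Periodic rate r = 0.093 per year.
The ordinary-annuity PV formula values the stream one period before the first payment (period 10); discount that back 10 periods:
PV₀ = 114,350 × [1 − (1+r)^−18] / r × (1+r)^−10 = €403,352.34

€403,352.34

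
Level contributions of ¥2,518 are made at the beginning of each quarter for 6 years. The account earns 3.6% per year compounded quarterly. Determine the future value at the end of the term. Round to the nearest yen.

This is an annuity due: 24 deposits of ¥2,518 at the beginning of each quarter.
Periodic rate r = 0.036/4 per quarter; n is counted in quarters.
FV = PMT × [((1+r)^n − 1)/r] × (1+r) = 2,518 × [(1+r)^24 − 1] / r × (1+r) = ¥67,724

¥67,724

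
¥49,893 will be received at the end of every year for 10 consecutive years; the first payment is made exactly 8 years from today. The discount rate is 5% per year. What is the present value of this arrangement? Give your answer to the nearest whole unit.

Ordinary annuity of 10 payments, first payment at period 8.
Periodic rate r = 0.05 per year.
The ordinary-annuity PV formula values the stream one period before the first payment (period 7); discount that back 7 periods:
PV₀ = 49,893 × [1 − (1+r)^−10] / r × (1+r)^−7 = ¥273,797

¥273,797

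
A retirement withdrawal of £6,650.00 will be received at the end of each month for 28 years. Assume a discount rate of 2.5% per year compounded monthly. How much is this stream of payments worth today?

This is an ordinary annuity: 336 payments of £6,650.00 at the end of each month.
Periodic rate r = 0.025/12 per month; n is counted in months.
PV = PMT × [(1 − (1+r)^−n)/r] = 6,650 × [1 − (1+r)^−336] / r = £1,605,745.09

£1,605,745.09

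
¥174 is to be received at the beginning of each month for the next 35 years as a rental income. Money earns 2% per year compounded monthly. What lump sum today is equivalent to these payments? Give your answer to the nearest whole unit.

This is an annuity due: 420 payments of ¥174 at the beginning of each month.
Periodic rate r = 0.02/12 per month; n is counted in months.
PV = PMT × [(1 − (1+r)^−n)/r] × (1+r) = 174 × [1 − (1+r)^−420] / r × (1+r) = ¥52,614

¥52,614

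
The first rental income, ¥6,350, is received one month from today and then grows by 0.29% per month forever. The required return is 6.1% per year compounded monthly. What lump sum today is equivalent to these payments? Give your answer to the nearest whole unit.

¥2,908,397

Periodic rate r = 0.061/12 per month.
Growing perpetuity (Gordon): PV = PMT₁ / (r − g) = 6,350 / (r − 0.0029) = ¥2,908,397.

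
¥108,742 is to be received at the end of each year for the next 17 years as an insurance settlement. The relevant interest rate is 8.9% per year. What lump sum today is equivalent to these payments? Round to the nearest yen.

¥935,050

This is an ordinary annuity: 17 payments of ¥108,742 at the end of each year.
Periodic rate r = 0.089 per year.
PV = PMT × [(1 − (1+r)^−n)/r] = 108,742 × [1 − (1+r)^−17] / r = ¥935,050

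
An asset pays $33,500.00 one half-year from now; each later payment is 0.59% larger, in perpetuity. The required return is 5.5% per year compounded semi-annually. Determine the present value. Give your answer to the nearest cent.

$1,550,925.93

Periodic rate r = 0.055/2 per half-year.
Growing perpetuity (Gordon): PV = PMT₁ / (r − g) = 33,500 / (r − 0.0059) = $1,550,925.93.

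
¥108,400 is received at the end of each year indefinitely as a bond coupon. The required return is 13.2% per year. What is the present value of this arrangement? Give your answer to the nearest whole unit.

Periodic rate r = 0.132 per year.
Level perpetuity: PV = PMT / r = 108,400 / (0.132) = ¥821,212.

¥821,212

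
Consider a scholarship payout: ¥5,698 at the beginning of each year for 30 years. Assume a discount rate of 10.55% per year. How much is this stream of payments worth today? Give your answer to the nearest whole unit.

¥56,761

This is an annuity due: 30 payments of ¥5,698 at the beginning of each year.
Periodic rate r = 0.1055 per year.
PV = PMT × [(1 − (1+r)^−n)/r] × (1+r) = 5,698 × [1 − (1+r)^−30] / r × (1+r) = ¥56,761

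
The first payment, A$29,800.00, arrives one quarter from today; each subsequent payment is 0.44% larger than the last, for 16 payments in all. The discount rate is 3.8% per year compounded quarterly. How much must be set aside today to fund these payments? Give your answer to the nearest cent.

Periodic rate r = 0.038/4 per quarter; n is counted in quarters.
Growing ordinary annuity: PV = PMT₁ × [1 − ((1+g)/(1+r))^n] / (r − g) = 29,800 × [1 − ((1+0.0044)/(1+r))^16] / (r − 0.0044) = A$454,832.14.

A$454,832.14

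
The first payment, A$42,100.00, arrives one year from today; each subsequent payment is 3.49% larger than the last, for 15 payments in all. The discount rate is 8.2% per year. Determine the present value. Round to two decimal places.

Periodic rate r = 0.082 per year.
Growing ordinary annuity: PV = PMT₁ × [1 − ((1+g)/(1+r))^n] / (r − g) = 42,100 × [1 − ((1+0.0349)/(1+r))^15] / (r − 0.0349) = A$435,354.77.

A$435,354.77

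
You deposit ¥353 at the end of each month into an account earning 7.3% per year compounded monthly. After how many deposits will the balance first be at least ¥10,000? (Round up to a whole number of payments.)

27 payments

Periodic rate r = 0.073/12 per month; n is counted in months.
Ordinary annuity FV: 10,000 = 353 × [((1+r)^n − 1)/r].
(1+r)^n = 1 + 10,000 × r / 353, so n = ln(1 + 10,000·r/353) / ln(1+r) = 26.22.
Round up to a whole number of payments: n = 27.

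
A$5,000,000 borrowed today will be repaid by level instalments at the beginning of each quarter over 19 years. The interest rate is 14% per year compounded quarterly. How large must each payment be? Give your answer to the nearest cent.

Level annuity due; solve PV = PMT × [(1 − (1+r)^−n)/r] × (1+r) for PMT.
Periodic rate r = 0.14/4 per quarter; n is counted in quarters.
With n = 76: PMT = 5,000,000 / ([(1 − (1+r)^−n)/r] × (1+r)) = A$182,437.22

A$182,437.22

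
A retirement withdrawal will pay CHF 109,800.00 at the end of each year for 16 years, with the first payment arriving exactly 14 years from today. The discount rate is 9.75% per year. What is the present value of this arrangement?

CHF 260,165.25

Ordinary annuity of 16 payments, first payment at period 14.
Periodic rate r = 0.0975 per year.
The ordinary-annuity PV formula values the stream one period before the first payment (period 13); discount that back 13 periods:
PV₀ = 109,800 × [1 − (1+r)^−16] / r × (1+r)^−13 = CHF 260,165.25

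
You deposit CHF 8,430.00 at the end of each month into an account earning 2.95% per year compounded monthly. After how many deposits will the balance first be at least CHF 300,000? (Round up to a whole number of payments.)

Periodic rate r = 0.0295/12 per month; n is counted in months.
Ordinary annuity FV: 300,000 = 8,430 × [((1+r)^n − 1)/r].
(1+r)^n = 1 + 300,000 × r / 8,430, so n = ln(1 + 300,000·r/8,430) / ln(1+r) = 34.16.
Round up to a whole number of payments: n = 35.

35 payments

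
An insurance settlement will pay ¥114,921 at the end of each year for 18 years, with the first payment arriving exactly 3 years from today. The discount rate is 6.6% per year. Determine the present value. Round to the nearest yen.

Ordinary annuity of 18 payments, first payment at period 3.
Periodic rate r = 0.066 per year.
The ordinary-annuity PV formula values the stream one period before the first payment (period 2); discount that back 2 periods:
PV₀ = 114,921 × [1 − (1+r)^−18] / r × (1+r)^−2 = ¥1,047,324

¥1,047,324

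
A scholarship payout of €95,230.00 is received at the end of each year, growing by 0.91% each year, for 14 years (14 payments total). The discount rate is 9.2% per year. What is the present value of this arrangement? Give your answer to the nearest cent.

€768,385.36

Periodic rate r = 0.092 per year.
Growing ordinary annuity: PV = PMT₁ × [1 − ((1+g)/(1+r))^n] / (r − g) = 95,230 × [1 − ((1+0.0091)/(1+r))^14] / (r − 0.0091) = €768,385.36.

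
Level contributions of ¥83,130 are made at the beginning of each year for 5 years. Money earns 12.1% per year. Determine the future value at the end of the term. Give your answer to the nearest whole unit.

¥593,191

This is an annuity due: 5 deposits of ¥83,130 at the beginning of each year.
Periodic rate r = 0.121 per year.
FV = PMT × [((1+r)^n − 1)/r] × (1+r) = 83,130 × [(1+r)^5 − 1] / r × (1+r) = ¥593,191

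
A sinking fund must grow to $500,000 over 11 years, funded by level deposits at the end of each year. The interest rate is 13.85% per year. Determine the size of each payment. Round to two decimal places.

Level ordinary annuity; solve FV = PMT × [((1+r)^n − 1)/r] for PMT.
Periodic rate r = 0.1385 per year.
With n = 11: PMT = 500,000 / ([((1+r)^n − 1)/r]) = $21,876.73

$21,876.73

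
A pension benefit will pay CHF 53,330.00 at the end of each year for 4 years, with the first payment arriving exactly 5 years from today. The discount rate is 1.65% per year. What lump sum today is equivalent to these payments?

CHF 191,825.47

Ordinary annuity of 4 payments, first payment at period 5.
Periodic rate r = 0.0165 per year.
The ordinary-annuity PV formula values the stream one period before the first payment (period 4); discount that back 4 periods:
PV₀ = 53,330 × [1 − (1+r)^−4] / r × (1+r)^−4 = CHF 191,825.47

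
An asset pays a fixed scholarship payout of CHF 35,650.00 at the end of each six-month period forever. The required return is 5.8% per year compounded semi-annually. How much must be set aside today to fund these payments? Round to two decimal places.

Periodic rate r = 0.058/2 per half-year.
Level perpetuity: PV = PMT / r = 35,650 / (0.058/2) = CHF 1,229,310.34.

CHF 1,229,310.34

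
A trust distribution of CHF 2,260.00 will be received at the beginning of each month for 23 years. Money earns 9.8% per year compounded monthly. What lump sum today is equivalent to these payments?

CHF 249,436.92

This is an annuity due: 276 payments of CHF 2,260.00 at the beginning of each month.
Periodic rate r = 0.098/12 per month; n is counted in months.
PV = PMT × [(1 − (1+r)^−n)/r] × (1+r) = 2,260 × [1 − (1+r)^−276] / r × (1+r) = CHF 249,436.92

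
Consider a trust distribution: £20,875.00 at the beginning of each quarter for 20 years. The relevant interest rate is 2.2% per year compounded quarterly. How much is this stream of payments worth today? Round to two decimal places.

£1,355,509.39

This is an annuity due: 80 payments of £20,875.00 at the beginning of each quarter.
Periodic rate r = 0.022/4 per quarter; n is counted in quarters.
PV = PMT × [(1 − (1+r)^−n)/r] × (1+r) = 20,875 × [1 − (1+r)^−80] / r × (1+r) = £1,355,509.39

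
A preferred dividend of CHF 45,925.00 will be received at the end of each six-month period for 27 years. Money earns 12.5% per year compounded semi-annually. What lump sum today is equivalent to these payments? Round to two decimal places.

This is an ordinary annuity: 54 payments of CHF 45,925.00 at the end of each six-month period.
Periodic rate r = 0.125/2 per half-year; n is counted in half-years.
PV = PMT × [(1 − (1+r)^−n)/r] = 45,925 × [1 − (1+r)^−54] / r = CHF 706,976.84

CHF 706,976.84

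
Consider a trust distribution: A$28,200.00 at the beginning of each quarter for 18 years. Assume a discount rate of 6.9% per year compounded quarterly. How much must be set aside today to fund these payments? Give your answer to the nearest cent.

A$1,177,589.72

This is an annuity due: 72 payments of A$28,200.00 at the beginning of each quarter.
Periodic rate r = 0.069/4 per quarter; n is counted in quarters.
PV = PMT × [(1 − (1+r)^−n)/r] × (1+r) = 28,200 × [1 − (1+r)^−72] / r × (1+r) = A$1,177,589.72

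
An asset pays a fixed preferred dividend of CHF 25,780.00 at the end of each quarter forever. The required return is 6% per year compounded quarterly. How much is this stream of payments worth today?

CHF 1,718,666.67

Periodic rate r = 0.06/4 per quarter.
Level perpetuity: PV = PMT / r = 25,780 / (0.06/4) = CHF 1,718,666.67.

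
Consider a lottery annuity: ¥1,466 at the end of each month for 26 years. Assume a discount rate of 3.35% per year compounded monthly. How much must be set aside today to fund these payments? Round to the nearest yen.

This is an ordinary annuity: 312 payments of ¥1,466 at the end of each month.
Periodic rate r = 0.0335/12 per month; n is counted in months.
PV = PMT × [(1 − (1+r)^−n)/r] = 1,466 × [1 − (1+r)^−312] / r = ¥305,082

¥305,082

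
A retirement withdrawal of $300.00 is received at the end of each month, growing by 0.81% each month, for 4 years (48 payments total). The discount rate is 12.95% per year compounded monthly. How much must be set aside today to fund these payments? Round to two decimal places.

Periodic rate r = 0.1295/12 per month; n is counted in months.
Growing ordinary annuity: PV = PMT₁ × [1 − ((1+g)/(1+r))^n] / (r − g) = 300 × [1 − ((1+0.0081)/(1+r))^48] / (r − 0.0081) = $13,390.08.

$13,390.08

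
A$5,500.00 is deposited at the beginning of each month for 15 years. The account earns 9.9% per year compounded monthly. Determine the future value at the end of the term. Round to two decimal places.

A$2,277,401.88

This is an annuity due: 180 deposits of A$5,500.00 at the beginning of each month.
Periodic rate r = 0.099/12 per month; n is counted in months.
FV = PMT × [((1+r)^n − 1)/r] × (1+r) = 5,500 × [(1+r)^180 − 1] / r × (1+r) = A$2,277,401.88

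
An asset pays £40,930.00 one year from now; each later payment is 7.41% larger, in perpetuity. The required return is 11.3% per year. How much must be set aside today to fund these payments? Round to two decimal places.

Periodic rate r = 0.113 per year.
Growing perpetuity (Gordon): PV = PMT₁ / (r − g) = 40,930 / (r − 0.0741) = £1,052,185.09.

£1,052,185.09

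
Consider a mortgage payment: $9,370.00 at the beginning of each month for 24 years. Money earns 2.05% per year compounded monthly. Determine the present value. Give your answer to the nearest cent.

This is an annuity due: 288 payments of $9,370.00 at the beginning of each month.
Periodic rate r = 0.0205/12 per month; n is counted in months.
PV = PMT × [(1 − (1+r)^−n)/r] × (1+r) = 9,370 × [1 − (1+r)^−288] / r × (1+r) = $2,133,641.40

$2,133,641.40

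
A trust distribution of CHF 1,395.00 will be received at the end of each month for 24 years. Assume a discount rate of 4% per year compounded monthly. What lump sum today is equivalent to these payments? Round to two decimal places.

This is an ordinary annuity: 288 payments of CHF 1,395.00 at the end of each month.
Periodic rate r = 0.04/12 per month; n is counted in months.
PV = PMT × [(1 − (1+r)^−n)/r] = 1,395 × [1 − (1+r)^−288] / r = CHF 258,003.31

CHF 258,003.31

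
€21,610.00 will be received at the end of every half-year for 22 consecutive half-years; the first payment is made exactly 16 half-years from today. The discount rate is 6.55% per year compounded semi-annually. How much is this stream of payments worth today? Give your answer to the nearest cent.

Ordinary annuity of 22 payments, first payment at period 16.
Periodic rate r = 0.0655/2 per half-year; n is counted in half-years.
The ordinary-annuity PV formula values the stream one period before the first payment (period 15); discount that back 15 periods:
PV₀ = 21,610 × [1 − (1+r)^−22] / r × (1+r)^−15 = €206,653.65

€206,653.65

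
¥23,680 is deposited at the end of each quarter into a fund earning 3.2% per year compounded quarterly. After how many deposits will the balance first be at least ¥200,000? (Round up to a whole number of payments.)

9 payments

Periodic rate r = 0.032/4 per quarter; n is counted in quarters.
Ordinary annuity FV: 200,000 = 23,680 × [((1+r)^n − 1)/r].
(1+r)^n = 1 + 200,000 × r / 23,680, so n = ln(1 + 200,000·r/23,680) / ln(1+r) = 8.21.
Round up to a whole number of payments: n = 9.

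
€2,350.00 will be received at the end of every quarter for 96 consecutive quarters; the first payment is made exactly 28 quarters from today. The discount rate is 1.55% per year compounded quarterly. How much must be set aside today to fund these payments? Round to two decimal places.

Ordinary annuity of 96 payments, first payment at period 28.
Periodic rate r = 0.0155/4 per quarter; n is counted in quarters.
The ordinary-annuity PV formula values the stream one period before the first payment (period 27); discount that back 27 periods:
PV₀ = 2,350 × [1 − (1+r)^−96] / r × (1+r)^−27 = €169,440.69

€169,440.69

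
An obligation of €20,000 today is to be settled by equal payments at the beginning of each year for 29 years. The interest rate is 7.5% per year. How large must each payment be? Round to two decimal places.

Level annuity due; solve PV = PMT × [(1 − (1+r)^−n)/r] × (1+r) for PMT.
Periodic rate r = 0.075 per year.
With n = 29: PMT = 20,000 / ([(1 − (1+r)^−n)/r] × (1+r)) = €1,590.66

€1,590.66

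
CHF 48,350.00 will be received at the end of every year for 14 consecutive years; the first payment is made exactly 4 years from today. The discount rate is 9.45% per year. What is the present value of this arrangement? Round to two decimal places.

CHF 279,997.85

Ordinary annuity of 14 payments, first payment at period 4.
Periodic rate r = 0.0945 per year.
The ordinary-annuity PV formula values the stream one period before the first payment (period 3); discount that back 3 periods:
PV₀ = 48,350 × [1 − (1+r)^−14] / r × (1+r)^−3 = CHF 279,997.85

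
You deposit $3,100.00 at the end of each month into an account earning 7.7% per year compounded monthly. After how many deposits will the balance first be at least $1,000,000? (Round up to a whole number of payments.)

176 payments

Periodic rate r = 0.077/12 per month; n is counted in months.
Ordinary annuity FV: 1,000,000 = 3,100 × [((1+r)^n − 1)/r].
(1+r)^n = 1 + 1,000,000 × r / 3,100, so n = ln(1 + 1,000,000·r/3,100) / ln(1+r) = 175.36.
Round up to a whole number of payments: n = 176.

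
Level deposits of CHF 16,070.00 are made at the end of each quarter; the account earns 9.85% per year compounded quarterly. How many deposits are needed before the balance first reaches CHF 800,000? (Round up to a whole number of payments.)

33 payments

Periodic rate r = 0.0985/4 per quarter; n is counted in quarters.
Ordinary annuity FV: 800,000 = 16,070 × [((1+r)^n − 1)/r].
(1+r)^n = 1 + 800,000 × r / 16,070, so n = ln(1 + 800,000·r/16,070) / ln(1+r) = 32.89.
Round up to a whole number of payments: n = 33.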